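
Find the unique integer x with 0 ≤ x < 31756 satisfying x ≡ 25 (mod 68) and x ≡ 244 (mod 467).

Write x = 25 + 68·k. Then 68·k ≡ 244 − 25 ≡ 219 (mod 467).
Need 68⁻¹ mod 467. Extended Euclid on (467, 68):
467 = 6×68 + 59
68 = 1×59 + 9
59 = 6×9 + 5
9 = 1×5 + 4
5 = 1×4 + 1
4 = 4×1 + 0
Back-substitute:
1 = 5 − 4
1 = −9 + 2·5
1 = 2·59 − 13·9
1 = −13·68 + 15·59
1 = 15·467 − 103·68
68⁻¹ ≡ 364 (mod 467), so k ≡ 364·219 ≡ 326 (mod 467).
x = 25 + 68·326 = 22193.

22193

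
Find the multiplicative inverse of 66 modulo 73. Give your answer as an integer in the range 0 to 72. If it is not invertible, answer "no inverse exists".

Apply the Euclidean algorithm to 73 and 66:
73 = 1·66 + 7
66 = 9·7 + 3
7 = 2·3 + 1
3 = 3·1 + 0
The gcd is 1. Working backward:
1 = 7 − 2·3
1 = −2·66 + 19·7
1 = 19·73 − 21·66
So 66·(-21) ≡ 1 (mod 73), and -21 ≡ 52 (mod 73).

52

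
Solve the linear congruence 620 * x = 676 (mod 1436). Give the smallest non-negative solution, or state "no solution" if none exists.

103

First find gcd(620, 1436):
1436 = 2×620 + 196
620 = 3×196 + 32
196 = 6×32 + 4
32 = 8×4 + 0
gcd = 4 and 4 | 676, so solutions exist. Divide through by 4: 155x ≡ 169 (mod 359).
Now find 155⁻¹ mod 359:
359 = 2×155 + 49
155 = 3×49 + 8
49 = 6×8 + 1
8 = 8×1 + 0
Back-substitute:
1 = 49 − 6·8
1 = −6·155 + 19·49
1 = 19·359 − 44·155
So 155·(-44) ≡ 1 (mod 359), i.e. 155⁻¹ ≡ 315.
Then x ≡ 315·169 ≡ 103 (mod 359); the smallest non-negative solution is x = 103.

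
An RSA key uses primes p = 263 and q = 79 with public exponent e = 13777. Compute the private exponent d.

11665

φ(n) = (p−1)(q−1) = 262·78 = 20436.
Need d with 13777·d ≡ 1 (mod 20436). Apply the extended Euclidean algorithm:
20436 = 1×13777 + 6659
13777 = 2×6659 + 459
6659 = 14×459 + 233
459 = 1×233 + 226
233 = 1×226 + 7
226 = 32×7 + 2
7 = 3×2 + 1
2 = 2×1 + 0
Back-substitute:
1 = 7 − 3·2
1 = −3·226 + 97·7
1 = 97·233 − 100·226
1 = −100·459 + 197·233
1 = 197·6659 − 2858·459
1 = −2858·13777 + 5913·6659
1 = 5913·20436 − 8771·13777
So 13777·(-8771) ≡ 1 (mod 20436), hence d ≡ -8771 ≡ 11665 (mod 20436).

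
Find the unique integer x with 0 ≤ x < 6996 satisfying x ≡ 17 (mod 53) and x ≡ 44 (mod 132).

Write x = 17 + 53·k. Then 53·k ≡ 44 − 17 ≡ 27 (mod 132).
Need 53⁻¹ mod 132. Extended Euclid on (132, 53):
132 = 2*53 + 26
53 = 2*26 + 1
26 = 26*1 + 0
Back-substitute:
1 = 53 − 2·26
1 = −2·132 + 5·53
53⁻¹ ≡ 5 (mod 132), so k ≡ 5·27 ≡ 3 (mod 132).
x = 17 + 53·3 = 176.

176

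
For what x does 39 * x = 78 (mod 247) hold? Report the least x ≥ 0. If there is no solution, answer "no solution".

First find gcd(39, 247):
247 = 6·39 + 13
39 = 3·13 + 0
gcd = 13 and 13 | 78, so solutions exist. Divide through by 13: 3x ≡ 6 (mod 19).
Now find 3⁻¹ mod 19:
19 = 6×3 + 1
3 = 3×1 + 0
Back-substitute:
1 = 19 − 6·3
So 3·(-6) ≡ 1 (mod 19), i.e. 3⁻¹ ≡ 13.
Then x ≡ 13·6 ≡ 2 (mod 19); the smallest non-negative solution is x = 2.

2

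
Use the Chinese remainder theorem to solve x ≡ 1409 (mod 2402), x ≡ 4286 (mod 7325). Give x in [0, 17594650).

3967111

Write x = 1409 + 2402·k. Then 2402·k ≡ 4286 − 1409 ≡ 2877 (mod 7325).
Need 2402⁻¹ mod 7325. Extended Euclid on (7325, 2402):
7325 = 3×2402 + 119
2402 = 20×119 + 22
119 = 5×22 + 9
22 = 2×9 + 4
9 = 2×4 + 1
4 = 4×1 + 0
Back-substitute:
1 = 9 − 2·4
1 = −2·22 + 5·9
1 = 5·119 − 27·22
1 = −27·2402 + 545·119
1 = 545·7325 − 1662·2402
2402⁻¹ ≡ 5663 (mod 7325), so k ≡ 5663·2877 ≡ 1651 (mod 7325).
x = 1409 + 2402·1651 = 3967111.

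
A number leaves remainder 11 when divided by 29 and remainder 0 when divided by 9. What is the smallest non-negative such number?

Write x = 11 + 29·k. Then 29·k ≡ 0 − 11 ≡ 7 (mod 9).
Need 29⁻¹ mod 9. Extended Euclid on (9, 2):
9 = 4*2 + 1
2 = 2*1 + 0
Back-substitute:
1 = 9 − 4·2
29⁻¹ ≡ 5 (mod 9), so k ≡ 5·7 ≡ 8 (mod 9).
x = 11 + 29·8 = 243.

243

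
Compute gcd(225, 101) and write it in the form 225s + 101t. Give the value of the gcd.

Repeated division:
225 = 2·101 + 23
101 = 4·23 + 9
23 = 2·9 + 5
9 = 1·5 + 4
5 = 1·4 + 1
4 = 4·1 + 0
gcd(225, 101) = 1.
Back-substituting:
1 = 5 − 4
1 = −9 + 2·5
1 = 2·23 − 5·9
1 = −5·101 + 22·23
1 = 22·225 − 49·101
So 1 = (22)·225 + (-49)·101.

1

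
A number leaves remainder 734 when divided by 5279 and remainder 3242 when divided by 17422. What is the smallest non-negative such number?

79586938

Write x = 734 + 5279·k. Then 5279·k ≡ 3242 − 734 ≡ 2508 (mod 17422).
Need 5279⁻¹ mod 17422. Extended Euclid on (17422, 5279):
17422 = 3*5279 + 1585
5279 = 3*1585 + 524
1585 = 3*524 + 13
524 = 40*13 + 4
13 = 3*4 + 1
4 = 4*1 + 0
Back-substitute:
1 = 13 − 3·4
1 = −3·524 + 121·13
1 = 121·1585 − 366·524
1 = −366·5279 + 1219·1585
1 = 1219·17422 − 4023·5279
5279⁻¹ ≡ 13399 (mod 17422), so k ≡ 13399·2508 ≡ 15076 (mod 17422).
x = 734 + 5279·15076 = 79586938.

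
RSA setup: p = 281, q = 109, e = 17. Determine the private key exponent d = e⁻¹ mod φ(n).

φ(n) = (p−1)(q−1) = 280·108 = 30240.
Need d with 17·d ≡ 1 (mod 30240). Apply the extended Euclidean algorithm:
30240 = 1778×17 + 14
17 = 1×14 + 3
14 = 4×3 + 2
3 = 1×2 + 1
2 = 2×1 + 0
Back-substitute:
1 = 3 − 2
1 = −14 + 5·3
1 = 5·17 − 6·14
1 = −6·30240 + 10673·17
So 17·10673 ≡ 1 (mod 30240), hence d = 10673.

10673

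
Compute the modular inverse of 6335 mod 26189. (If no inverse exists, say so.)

13295

Apply the Euclidean algorithm to 26189 and 6335:
26189 = 4*6335 + 849
6335 = 7*849 + 392
849 = 2*392 + 65
392 = 6*65 + 2
65 = 32*2 + 1
2 = 2*1 + 0
The gcd is 1. Working backward:
1 = 65 − 32·2
1 = −32·392 + 193·65
1 = 193·849 − 418·392
1 = −418·6335 + 3119·849
1 = 3119·26189 − 12894·6335
Hence 6335⁻¹ ≡ -12894 ≡ 13295 (mod 26189).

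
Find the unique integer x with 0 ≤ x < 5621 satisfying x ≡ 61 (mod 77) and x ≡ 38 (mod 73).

3834

Write x = 61 + 77·k. Then 77·k ≡ 38 − 61 ≡ 50 (mod 73).
Need 77⁻¹ mod 73. Extended Euclid on (73, 4):
73 = 18×4 + 1
4 = 4×1 + 0
Back-substitute:
1 = 73 − 18·4
77⁻¹ ≡ 55 (mod 73), so k ≡ 55·50 ≡ 49 (mod 73).
x = 61 + 77·49 = 3834.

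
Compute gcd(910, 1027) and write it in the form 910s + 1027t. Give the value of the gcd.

13

Repeated division:
1027 = 1·910 + 117
910 = 7·117 + 91
117 = 1·91 + 26
91 = 3·26 + 13
26 = 2·13 + 0
gcd(910, 1027) = 13.
Back-substituting:
13 = 91 − 3·26
13 = −3·117 + 4·91
13 = 4·910 − 31·117
13 = −31·1027 + 35·910
So 13 = (-31)·1027 + (35)·910.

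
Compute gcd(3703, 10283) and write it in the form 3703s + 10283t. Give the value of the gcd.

Repeated division:
10283 = 2·3703 + 2877
3703 = 1·2877 + 826
2877 = 3·826 + 399
826 = 2·399 + 28
399 = 14·28 + 7
28 = 4·7 + 0
gcd(3703, 10283) = 7.
Express as a combination:
7 = 399 − 14·28
7 = −14·826 + 29·399
7 = 29·2877 − 101·826
7 = −101·3703 + 130·2877
7 = 130·10283 − 361·3703
So 7 = (130)·10283 + (-361)·3703.

7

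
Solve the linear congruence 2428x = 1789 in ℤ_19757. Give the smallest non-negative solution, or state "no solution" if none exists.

6958

First find gcd(2428, 19757):
19757 = 8·2428 + 333
2428 = 7·333 + 97
333 = 3·97 + 42
97 = 2·42 + 13
42 = 3·13 + 3
13 = 4·3 + 1
3 = 3·1 + 0
gcd = 1, so a unique solution mod 19757 exists.
Back-substitute for the Bézout coefficients:
1 = 13 − 4·3
1 = −4·42 + 13·13
1 = 13·97 − 30·42
1 = −30·333 + 103·97
1 = 103·2428 − 751·333
1 = −751·19757 + 6111·2428
So 2428·(6111) ≡ 1 (mod 19757), giving 2428⁻¹ ≡ 6111.
x ≡ 2428⁻¹·1789 ≡ 6111·1789 ≡ 6958 (mod 19757).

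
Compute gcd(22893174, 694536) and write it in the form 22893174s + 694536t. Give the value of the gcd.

6

Euclidean algorithm:
22893174 = 32×694536 + 668022
694536 = 1×668022 + 26514
668022 = 25×26514 + 5172
26514 = 5×5172 + 654
5172 = 7×654 + 594
654 = 1×594 + 60
594 = 9×60 + 54
60 = 1×54 + 6
54 = 9×6 + 0
gcd(22893174, 694536) = 6.
Working backward:
6 = 60 − 54
6 = −594 + 10·60
6 = 10·654 − 11·594
6 = −11·5172 + 87·654
6 = 87·26514 − 446·5172
6 = −446·668022 + 11237·26514
6 = 11237·694536 − 11683·668022
6 = −11683·22893174 + 385093·694536
So 6 = (-11683)·22893174 + (385093)·694536.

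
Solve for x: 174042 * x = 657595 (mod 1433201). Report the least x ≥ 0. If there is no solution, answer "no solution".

no solution

gcd(174042, 1433201):
1433201 = 8×174042 + 40865
174042 = 4×40865 + 10582
40865 = 3×10582 + 9119
10582 = 1×9119 + 1463
9119 = 6×1463 + 341
1463 = 4×341 + 99
341 = 3×99 + 44
99 = 2×44 + 11
44 = 4×11 + 0
gcd = 11, but 11 ∤ 657595, so the congruence has no solution.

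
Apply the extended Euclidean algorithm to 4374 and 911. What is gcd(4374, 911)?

Repeated division:
4374 = 4·911 + 730
911 = 1·730 + 181
730 = 4·181 + 6
181 = 30·6 + 1
6 = 6·1 + 0
gcd(4374, 911) = 1.
Working backward:
1 = 181 − 30·6
1 = −30·730 + 121·181
1 = 121·911 − 151·730
1 = −151·4374 + 725·911
So 1 = (-151)·4374 + (725)·911.

1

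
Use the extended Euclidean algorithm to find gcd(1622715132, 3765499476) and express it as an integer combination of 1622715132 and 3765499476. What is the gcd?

12

Euclidean algorithm:
3765499476 = 2*1622715132 + 520069212
1622715132 = 3*520069212 + 62507496
520069212 = 8*62507496 + 20009244
62507496 = 3*20009244 + 2479764
20009244 = 8*2479764 + 171132
2479764 = 14*171132 + 83916
171132 = 2*83916 + 3300
83916 = 25*3300 + 1416
3300 = 2*1416 + 468
1416 = 3*468 + 12
468 = 39*12 + 0
gcd(1622715132, 3765499476) = 12.
Working backward:
12 = 1416 − 3·468
12 = −3·3300 + 7·1416
12 = 7·83916 − 178·3300
12 = −178·171132 + 363·83916
12 = 363·2479764 − 5260·171132
12 = −5260·20009244 + 42443·2479764
12 = 42443·62507496 − 132589·20009244
12 = −132589·520069212 + 1103155·62507496
12 = 1103155·1622715132 − 3442054·520069212
12 = −3442054·3765499476 + 7987263·1622715132
So 12 = (-3442054)·3765499476 + (7987263)·1622715132.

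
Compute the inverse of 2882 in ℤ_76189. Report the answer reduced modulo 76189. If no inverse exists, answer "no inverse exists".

Extended Euclidean algorithm:
76189 = 26·2882 + 1257
2882 = 2·1257 + 368
1257 = 3·368 + 153
368 = 2·153 + 62
153 = 2·62 + 29
62 = 2·29 + 4
29 = 7·4 + 1
4 = 4·1 + 0
The gcd is 1. Working backward:
1 = 29 − 7·4
1 = −7·62 + 15·29
1 = 15·153 − 37·62
1 = −37·368 + 89·153
1 = 89·1257 − 304·368
1 = −304·2882 + 697·1257
1 = 697·76189 − 18426·2882
Hence 2882⁻¹ ≡ -18426 ≡ 57763 (mod 76189).

57763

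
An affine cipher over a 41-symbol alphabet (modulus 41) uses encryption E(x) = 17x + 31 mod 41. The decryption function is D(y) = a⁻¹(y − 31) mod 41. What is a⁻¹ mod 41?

Run Euclid on (41, 17):
41 = 2·17 + 7
17 = 2·7 + 3
7 = 2·3 + 1
3 = 3·1 + 0
The gcd is 1. Working backward:
1 = 7 − 2·3
1 = −2·17 + 5·7
1 = 5·41 − 12·17
So 17·(-12) ≡ 1 (mod 41), and -12 ≡ 29 (mod 41).

29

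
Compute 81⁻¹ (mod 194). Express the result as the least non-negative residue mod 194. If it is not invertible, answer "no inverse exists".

Extended Euclidean algorithm:
194 = 2×81 + 32
81 = 2×32 + 17
32 = 1×17 + 15
17 = 1×15 + 2
15 = 7×2 + 1
2 = 2×1 + 0
Since gcd(81, 194) = 1, back-substitute to write 1 as a combination:
1 = 15 − 7·2
1 = −7·17 + 8·15
1 = 8·32 − 15·17
1 = −15·81 + 38·32
1 = 38·194 − 91·81
Hence 81⁻¹ ≡ -91 ≡ 103 (mod 194).

103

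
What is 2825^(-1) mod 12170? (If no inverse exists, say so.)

Compute gcd(2825, 12170):
12170 = 4×2825 + 870
2825 = 3×870 + 215
870 = 4×215 + 10
215 = 21×10 + 5
10 = 2×5 + 0
The gcd is 5, not 1, hence no inverse exists.

no inverse exists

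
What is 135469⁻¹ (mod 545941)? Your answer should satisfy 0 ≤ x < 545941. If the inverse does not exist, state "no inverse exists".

322864

gcd(545941, 135469) by repeated division:
545941 = 4×135469 + 4065
135469 = 33×4065 + 1324
4065 = 3×1324 + 93
1324 = 14×93 + 22
93 = 4×22 + 5
22 = 4×5 + 2
5 = 2×2 + 1
2 = 2×1 + 0
gcd = 1, so the inverse exists. Back-substitute:
1 = 5 − 2·2
1 = −2·22 + 9·5
1 = 9·93 − 38·22
1 = −38·1324 + 541·93
1 = 541·4065 − 1661·1324
1 = −1661·135469 + 55354·4065
1 = 55354·545941 − 223077·135469
So 135469·(-223077) ≡ 1 (mod 545941), and -223077 ≡ 322864 (mod 545941).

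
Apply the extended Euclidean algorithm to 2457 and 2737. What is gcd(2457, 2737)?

7

Apply Euclid's algorithm to 2737 and 2457:
2737 = 1·2457 + 280
2457 = 8·280 + 217
280 = 1·217 + 63
217 = 3·63 + 28
63 = 2·28 + 7
28 = 4·7 + 0
gcd(2457, 2737) = 7.
Express as a combination:
7 = 63 − 2·28
7 = −2·217 + 7·63
7 = 7·280 − 9·217
7 = −9·2457 + 79·280
7 = 79·2737 − 88·2457
So 7 = (79)·2737 + (-88)·2457.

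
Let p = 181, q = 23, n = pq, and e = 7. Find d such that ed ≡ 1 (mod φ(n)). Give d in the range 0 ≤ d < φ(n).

2263

φ(n) = (p−1)(q−1) = 180·22 = 3960.
Need d with 7·d ≡ 1 (mod 3960). Apply the extended Euclidean algorithm:
3960 = 565·7 + 5
7 = 1·5 + 2
5 = 2·2 + 1
2 = 2·1 + 0
Back-substitute:
1 = 5 − 2·2
1 = −2·7 + 3·5
1 = 3·3960 − 1697·7
So 7·(-1697) ≡ 1 (mod 3960), hence d ≡ -1697 ≡ 2263 (mod 3960).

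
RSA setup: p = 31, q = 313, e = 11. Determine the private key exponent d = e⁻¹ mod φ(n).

φ(n) = (p−1)(q−1) = 30·312 = 9360.
Need d with 11·d ≡ 1 (mod 9360). Apply the extended Euclidean algorithm:
9360 = 850×11 + 10
11 = 1×10 + 1
10 = 10×1 + 0
Back-substitute:
1 = 11 − 10
1 = −9360 + 851·11
So 11·851 ≡ 1 (mod 9360), hence d = 851.

851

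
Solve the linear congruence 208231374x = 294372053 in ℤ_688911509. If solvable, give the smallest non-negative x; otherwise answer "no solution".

no solution

gcd(208231374, 688911509):
688911509 = 3*208231374 + 64217387
208231374 = 3*64217387 + 15579213
64217387 = 4*15579213 + 1900535
15579213 = 8*1900535 + 374933
1900535 = 5*374933 + 25870
374933 = 14*25870 + 12753
25870 = 2*12753 + 364
12753 = 35*364 + 13
364 = 28*13 + 0
gcd = 13, but 13 ∤ 294372053, so the congruence has no solution.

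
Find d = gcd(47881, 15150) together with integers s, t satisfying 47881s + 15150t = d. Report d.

1

Apply Euclid's algorithm to 47881 and 15150:
47881 = 3*15150 + 2431
15150 = 6*2431 + 564
2431 = 4*564 + 175
564 = 3*175 + 39
175 = 4*39 + 19
39 = 2*19 + 1
19 = 19*1 + 0
gcd(47881, 15150) = 1.
Express as a combination:
1 = 39 − 2·19
1 = −2·175 + 9·39
1 = 9·564 − 29·175
1 = −29·2431 + 125·564
1 = 125·15150 − 779·2431
1 = −779·47881 + 2462·15150
So 1 = (-779)·47881 + (2462)·15150.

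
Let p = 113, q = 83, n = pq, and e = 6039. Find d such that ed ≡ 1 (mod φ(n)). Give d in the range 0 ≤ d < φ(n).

4903

φ(n) = (p−1)(q−1) = 112·82 = 9184.
Need d with 6039·d ≡ 1 (mod 9184). Apply the extended Euclidean algorithm:
9184 = 1·6039 + 3145
6039 = 1·3145 + 2894
3145 = 1·2894 + 251
2894 = 11·251 + 133
251 = 1·133 + 118
133 = 1·118 + 15
118 = 7·15 + 13
15 = 1·13 + 2
13 = 6·2 + 1
2 = 2·1 + 0
Back-substitute:
1 = 13 − 6·2
1 = −6·15 + 7·13
1 = 7·118 − 55·15
1 = −55·133 + 62·118
1 = 62·251 − 117·133
1 = −117·2894 + 1349·251
1 = 1349·3145 − 1466·2894
1 = −1466·6039 + 2815·3145
1 = 2815·9184 − 4281·6039
So 6039·(-4281) ≡ 1 (mod 9184), hence d ≡ -4281 ≡ 4903 (mod 9184).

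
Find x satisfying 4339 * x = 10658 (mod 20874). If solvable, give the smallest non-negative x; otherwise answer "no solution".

First find gcd(4339, 20874):
20874 = 4·4339 + 3518
4339 = 1·3518 + 821
3518 = 4·821 + 234
821 = 3·234 + 119
234 = 1·119 + 115
119 = 1·115 + 4
115 = 28·4 + 3
4 = 1·3 + 1
3 = 3·1 + 0
gcd = 1, so a unique solution mod 20874 exists.
Back-substitute for the Bézout coefficients:
1 = 4 − 3
1 = −115 + 29·4
1 = 29·119 − 30·115
1 = −30·234 + 59·119
1 = 59·821 − 207·234
1 = −207·3518 + 887·821
1 = 887·4339 − 1094·3518
1 = −1094·20874 + 5263·4339
So 4339·(5263) ≡ 1 (mod 20874), giving 4339⁻¹ ≡ 5263.
x ≡ 4339⁻¹·10658 ≡ 5263·10658 ≡ 4616 (mod 20874).

4616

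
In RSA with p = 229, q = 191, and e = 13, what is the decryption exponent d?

9997

φ(n) = (p−1)(q−1) = 228·190 = 43320.
Need d with 13·d ≡ 1 (mod 43320). Apply the extended Euclidean algorithm:
43320 = 3332·13 + 4
13 = 3·4 + 1
4 = 4·1 + 0
Back-substitute:
1 = 13 − 3·4
1 = −3·43320 + 9997·13
So 13·9997 ≡ 1 (mod 43320), hence d = 9997.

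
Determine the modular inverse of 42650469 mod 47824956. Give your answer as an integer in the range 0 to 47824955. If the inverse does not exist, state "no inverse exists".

Euclidean algorithm on 47824956, 42650469:
47824956 = 1·42650469 + 5174487
42650469 = 8·5174487 + 1254573
5174487 = 4·1254573 + 156195
1254573 = 8·156195 + 5013
156195 = 31·5013 + 792
5013 = 6·792 + 261
792 = 3·261 + 9
261 = 29·9 + 0
Since gcd = 9 > 1, 42650469 is not a unit mod 47824956.

no inverse exists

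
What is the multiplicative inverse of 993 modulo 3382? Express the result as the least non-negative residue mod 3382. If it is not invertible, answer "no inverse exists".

1049

Extended Euclidean algorithm:
3382 = 3·993 + 403
993 = 2·403 + 187
403 = 2·187 + 29
187 = 6·29 + 13
29 = 2·13 + 3
13 = 4·3 + 1
3 = 3·1 + 0
Since gcd(993, 3382) = 1, back-substitute to write 1 as a combination:
1 = 13 − 4·3
1 = −4·29 + 9·13
1 = 9·187 − 58·29
1 = −58·403 + 125·187
1 = 125·993 − 308·403
1 = −308·3382 + 1049·993
So 993·1049 ≡ 1 (mod 3382).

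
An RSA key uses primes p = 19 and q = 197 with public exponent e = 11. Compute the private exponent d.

1283

φ(n) = (p−1)(q−1) = 18·196 = 3528.
Need d with 11·d ≡ 1 (mod 3528). Apply the extended Euclidean algorithm:
3528 = 320·11 + 8
11 = 1·8 + 3
8 = 2·3 + 2
3 = 1·2 + 1
2 = 2·1 + 0
Back-substitute:
1 = 3 − 2
1 = −8 + 3·3
1 = 3·11 − 4·8
1 = −4·3528 + 1283·11
So 11·1283 ≡ 1 (mod 3528), hence d = 1283.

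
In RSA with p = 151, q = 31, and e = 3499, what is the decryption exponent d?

499

φ(n) = (p−1)(q−1) = 150·30 = 4500.
Need d with 3499·d ≡ 1 (mod 4500). Apply the extended Euclidean algorithm:
4500 = 1·3499 + 1001
3499 = 3·1001 + 496
1001 = 2·496 + 9
496 = 55·9 + 1
9 = 9·1 + 0
Back-substitute:
1 = 496 − 55·9
1 = −55·1001 + 111·496
1 = 111·3499 − 388·1001
1 = −388·4500 + 499·3499
So 3499·499 ≡ 1 (mod 4500), hence d = 499.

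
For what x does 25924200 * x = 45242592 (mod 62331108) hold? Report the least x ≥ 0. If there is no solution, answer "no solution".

4392349

First find gcd(25924200, 62331108):
62331108 = 2×25924200 + 10482708
25924200 = 2×10482708 + 4958784
10482708 = 2×4958784 + 565140
4958784 = 8×565140 + 437664
565140 = 1×437664 + 127476
437664 = 3×127476 + 55236
127476 = 2×55236 + 17004
55236 = 3×17004 + 4224
17004 = 4×4224 + 108
4224 = 39×108 + 12
108 = 9×12 + 0
gcd = 12 and 12 | 45242592, so solutions exist. Divide through by 12: 2160350x ≡ 3770216 (mod 5194259).
Now find 2160350⁻¹ mod 5194259:
5194259 = 2*2160350 + 873559
2160350 = 2*873559 + 413232
873559 = 2*413232 + 47095
413232 = 8*47095 + 36472
47095 = 1*36472 + 10623
36472 = 3*10623 + 4603
10623 = 2*4603 + 1417
4603 = 3*1417 + 352
1417 = 4*352 + 9
352 = 39*9 + 1
9 = 9*1 + 0
Back-substitute:
1 = 352 − 39·9
1 = −39·1417 + 157·352
1 = 157·4603 − 510·1417
1 = −510·10623 + 1177·4603
1 = 1177·36472 − 4041·10623
1 = −4041·47095 + 5218·36472
1 = 5218·413232 − 45785·47095
1 = −45785·873559 + 96788·413232
1 = 96788·2160350 − 239361·873559
1 = −239361·5194259 + 575510·2160350
So 2160350⁻¹ ≡ 575510 (mod 5194259).
Then x ≡ 575510·3770216 ≡ 4392349 (mod 5194259); the smallest non-negative solution is x = 4392349.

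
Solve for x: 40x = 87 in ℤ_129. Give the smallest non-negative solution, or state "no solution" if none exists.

First find gcd(40, 129):
129 = 3×40 + 9
40 = 4×9 + 4
9 = 2×4 + 1
4 = 4×1 + 0
gcd = 1, so a unique solution mod 129 exists.
Back-substitute for the Bézout coefficients:
1 = 9 − 2·4
1 = −2·40 + 9·9
1 = 9·129 − 29·40
So 40·(-29) ≡ 1 (mod 129), giving 40⁻¹ ≡ 100.
x ≡ 40⁻¹·87 ≡ 100·87 ≡ 57 (mod 129).

57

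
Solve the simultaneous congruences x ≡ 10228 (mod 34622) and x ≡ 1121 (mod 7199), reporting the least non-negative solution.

Write x = 10228 + 34622·k. Then 34622·k ≡ 1121 − 10228 ≡ 5291 (mod 7199).
Need 34622⁻¹ mod 7199. Extended Euclid on (7199, 5826):
7199 = 1×5826 + 1373
5826 = 4×1373 + 334
1373 = 4×334 + 37
334 = 9×37 + 1
37 = 37×1 + 0
Back-substitute:
1 = 334 − 9·37
1 = −9·1373 + 37·334
1 = 37·5826 − 157·1373
1 = −157·7199 + 194·5826
34622⁻¹ ≡ 194 (mod 7199), so k ≡ 194·5291 ≡ 4196 (mod 7199).
x = 10228 + 34622·4196 = 145284140.

145284140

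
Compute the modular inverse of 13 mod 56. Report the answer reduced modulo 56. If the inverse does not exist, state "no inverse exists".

Run Euclid on (56, 13):
56 = 4×13 + 4
13 = 3×4 + 1
4 = 4×1 + 0
gcd = 1, so the inverse exists. Back-substitute:
1 = 13 − 3·4
1 = −3·56 + 13·13
So 13·13 ≡ 1 (mod 56).

13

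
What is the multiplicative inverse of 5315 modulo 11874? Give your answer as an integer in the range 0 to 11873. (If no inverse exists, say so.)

Apply the Euclidean algorithm to 11874 and 5315:
11874 = 2·5315 + 1244
5315 = 4·1244 + 339
1244 = 3·339 + 227
339 = 1·227 + 112
227 = 2·112 + 3
112 = 37·3 + 1
3 = 3·1 + 0
The gcd is 1. Working backward:
1 = 112 − 37·3
1 = −37·227 + 75·112
1 = 75·339 − 112·227
1 = −112·1244 + 411·339
1 = 411·5315 − 1756·1244
1 = −1756·11874 + 3923·5315
So 5315·3923 ≡ 1 (mod 11874).

3923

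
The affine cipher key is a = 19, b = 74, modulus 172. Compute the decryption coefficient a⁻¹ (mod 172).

Extended Euclidean algorithm:
172 = 9*19 + 1
19 = 19*1 + 0
gcd = 1, so the inverse exists. Back-substitute:
1 = 172 − 9·19
Thus 19·(-9) ≡ 1 (mod 172); reducing, -9 mod 172 = 163.

163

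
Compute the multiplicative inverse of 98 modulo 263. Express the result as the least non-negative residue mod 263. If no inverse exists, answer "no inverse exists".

Extended Euclidean algorithm:
263 = 2*98 + 67
98 = 1*67 + 31
67 = 2*31 + 5
31 = 6*5 + 1
5 = 5*1 + 0
The gcd is 1. Working backward:
1 = 31 − 6·5
1 = −6·67 + 13·31
1 = 13·98 − 19·67
1 = −19·263 + 51·98
So 98·51 ≡ 1 (mod 263).

51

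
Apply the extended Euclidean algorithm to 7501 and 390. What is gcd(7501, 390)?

Repeated division:
7501 = 19*390 + 91
390 = 4*91 + 26
91 = 3*26 + 13
26 = 2*13 + 0
gcd(7501, 390) = 13.
Express as a combination:
13 = 91 − 3·26
13 = −3·390 + 13·91
13 = 13·7501 − 250·390
So 13 = (13)·7501 + (-250)·390.

13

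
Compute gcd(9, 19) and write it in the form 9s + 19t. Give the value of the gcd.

1

Euclidean algorithm:
19 = 2*9 + 1
9 = 9*1 + 0
gcd(9, 19) = 1.
Working backward:
1 = 19 − 2·9
So 1 = (1)·19 + (-2)·9.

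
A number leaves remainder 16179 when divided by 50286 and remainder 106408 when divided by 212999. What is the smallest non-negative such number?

1054664457

Write x = 16179 + 50286·k. Then 50286·k ≡ 106408 − 16179 ≡ 90229 (mod 212999).
Need 50286⁻¹ mod 212999. Extended Euclid on (212999, 50286):
212999 = 4×50286 + 11855
50286 = 4×11855 + 2866
11855 = 4×2866 + 391
2866 = 7×391 + 129
391 = 3×129 + 4
129 = 32×4 + 1
4 = 4×1 + 0
Back-substitute:
1 = 129 − 32·4
1 = −32·391 + 97·129
1 = 97·2866 − 711·391
1 = −711·11855 + 2941·2866
1 = 2941·50286 − 12475·11855
1 = −12475·212999 + 52841·50286
50286⁻¹ ≡ 52841 (mod 212999), so k ≡ 52841·90229 ≡ 20973 (mod 212999).
x = 16179 + 50286·20973 = 1054664457.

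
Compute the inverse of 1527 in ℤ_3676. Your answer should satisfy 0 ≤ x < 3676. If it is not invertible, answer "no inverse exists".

gcd(3676, 1527) by repeated division:
3676 = 2×1527 + 622
1527 = 2×622 + 283
622 = 2×283 + 56
283 = 5×56 + 3
56 = 18×3 + 2
3 = 1×2 + 1
2 = 2×1 + 0
gcd = 1, so the inverse exists. Back-substitute:
1 = 3 − 2
1 = −56 + 19·3
1 = 19·283 − 96·56
1 = −96·622 + 211·283
1 = 211·1527 − 518·622
1 = −518·3676 + 1247·1527
So 1527·1247 ≡ 1 (mod 3676).

1247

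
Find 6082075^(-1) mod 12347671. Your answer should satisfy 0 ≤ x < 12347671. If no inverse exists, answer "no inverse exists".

gcd(12347671, 6082075) by repeated division:
12347671 = 2*6082075 + 183521
6082075 = 33*183521 + 25882
183521 = 7*25882 + 2347
25882 = 11*2347 + 65
2347 = 36*65 + 7
65 = 9*7 + 2
7 = 3*2 + 1
2 = 2*1 + 0
gcd = 1, so the inverse exists. Back-substitute:
1 = 7 − 3·2
1 = −3·65 + 28·7
1 = 28·2347 − 1011·65
1 = −1011·25882 + 11149·2347
1 = 11149·183521 − 79054·25882
1 = −79054·6082075 + 2619931·183521
1 = 2619931·12347671 − 5318916·6082075
Hence 6082075⁻¹ ≡ -5318916 ≡ 7028755 (mod 12347671).

7028755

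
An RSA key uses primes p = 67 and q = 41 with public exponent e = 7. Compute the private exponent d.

φ(n) = (p−1)(q−1) = 66·40 = 2640.
Need d with 7·d ≡ 1 (mod 2640). Apply the extended Euclidean algorithm:
2640 = 377×7 + 1
7 = 7×1 + 0
Back-substitute:
1 = 2640 − 377·7
So 7·(-377) ≡ 1 (mod 2640), hence d ≡ -377 ≡ 2263 (mod 2640).

2263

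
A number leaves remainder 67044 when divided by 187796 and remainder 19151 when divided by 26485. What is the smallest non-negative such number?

2210801556

Write x = 67044 + 187796·k. Then 187796·k ≡ 19151 − 67044 ≡ 5077 (mod 26485).
Need 187796⁻¹ mod 26485. Extended Euclid on (26485, 2401):
26485 = 11×2401 + 74
2401 = 32×74 + 33
74 = 2×33 + 8
33 = 4×8 + 1
8 = 8×1 + 0
Back-substitute:
1 = 33 − 4·8
1 = −4·74 + 9·33
1 = 9·2401 − 292·74
1 = −292·26485 + 3221·2401
187796⁻¹ ≡ 3221 (mod 26485), so k ≡ 3221·5077 ≡ 11772 (mod 26485).
x = 67044 + 187796·11772 = 2210801556.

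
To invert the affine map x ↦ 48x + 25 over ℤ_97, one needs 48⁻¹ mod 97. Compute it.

Apply the Euclidean algorithm to 97 and 48:
97 = 2*48 + 1
48 = 48*1 + 0
Since gcd(48, 97) = 1, back-substitute to write 1 as a combination:
1 = 97 − 2·48
Thus 48·(-2) ≡ 1 (mod 97); reducing, -2 mod 97 = 95.

95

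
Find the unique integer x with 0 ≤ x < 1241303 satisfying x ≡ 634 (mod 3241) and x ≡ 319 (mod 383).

Write x = 634 + 3241·k. Then 3241·k ≡ 319 − 634 ≡ 68 (mod 383).
Need 3241⁻¹ mod 383. Extended Euclid on (383, 177):
383 = 2*177 + 29
177 = 6*29 + 3
29 = 9*3 + 2
3 = 1*2 + 1
2 = 2*1 + 0
Back-substitute:
1 = 3 − 2
1 = −29 + 10·3
1 = 10·177 − 61·29
1 = −61·383 + 132·177
3241⁻¹ ≡ 132 (mod 383), so k ≡ 132·68 ≡ 167 (mod 383).
x = 634 + 3241·167 = 541881.

541881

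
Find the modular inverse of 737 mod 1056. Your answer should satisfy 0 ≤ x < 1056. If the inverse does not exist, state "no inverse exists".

Compute gcd(737, 1056):
1056 = 1×737 + 319
737 = 2×319 + 99
319 = 3×99 + 22
99 = 4×22 + 11
22 = 2×11 + 0
The gcd is 11, not 1, hence no inverse exists.

no inverse exists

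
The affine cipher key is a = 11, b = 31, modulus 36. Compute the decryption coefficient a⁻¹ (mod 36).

Apply the Euclidean algorithm to 36 and 11:
36 = 3*11 + 3
11 = 3*3 + 2
3 = 1*2 + 1
2 = 2*1 + 0
gcd = 1, so the inverse exists. Back-substitute:
1 = 3 − 2
1 = −11 + 4·3
1 = 4·36 − 13·11
Hence 11⁻¹ ≡ -13 ≡ 23 (mod 36).

23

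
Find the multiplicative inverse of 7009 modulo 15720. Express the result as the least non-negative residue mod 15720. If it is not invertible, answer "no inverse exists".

gcd(15720, 7009) by repeated division:
15720 = 2·7009 + 1702
7009 = 4·1702 + 201
1702 = 8·201 + 94
201 = 2·94 + 13
94 = 7·13 + 3
13 = 4·3 + 1
3 = 3·1 + 0
The gcd is 1. Working backward:
1 = 13 − 4·3
1 = −4·94 + 29·13
1 = 29·201 − 62·94
1 = −62·1702 + 525·201
1 = 525·7009 − 2162·1702
1 = −2162·15720 + 4849·7009
So 7009·4849 ≡ 1 (mod 15720).

4849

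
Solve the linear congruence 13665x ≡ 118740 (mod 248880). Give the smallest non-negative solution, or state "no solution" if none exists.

First find gcd(13665, 248880):
248880 = 18·13665 + 2910
13665 = 4·2910 + 2025
2910 = 1·2025 + 885
2025 = 2·885 + 255
885 = 3·255 + 120
255 = 2·120 + 15
120 = 8·15 + 0
gcd = 15 and 15 | 118740, so solutions exist. Divide through by 15: 911x ≡ 7916 (mod 16592).
Now find 911⁻¹ mod 16592:
16592 = 18*911 + 194
911 = 4*194 + 135
194 = 1*135 + 59
135 = 2*59 + 17
59 = 3*17 + 8
17 = 2*8 + 1
8 = 8*1 + 0
Back-substitute:
1 = 17 − 2·8
1 = −2·59 + 7·17
1 = 7·135 − 16·59
1 = −16·194 + 23·135
1 = 23·911 − 108·194
1 = −108·16592 + 1967·911
So 911⁻¹ ≡ 1967 (mod 16592).
Then x ≡ 1967·7916 ≡ 7476 (mod 16592); the smallest non-negative solution is x = 7476.

7476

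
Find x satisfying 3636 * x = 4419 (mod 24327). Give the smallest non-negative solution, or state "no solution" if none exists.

2644

First find gcd(3636, 24327):
24327 = 6·3636 + 2511
3636 = 1·2511 + 1125
2511 = 2·1125 + 261
1125 = 4·261 + 81
261 = 3·81 + 18
81 = 4·18 + 9
18 = 2·9 + 0
gcd = 9 and 9 | 4419, so solutions exist. Divide through by 9: 404x ≡ 491 (mod 2703).
Now find 404⁻¹ mod 2703:
2703 = 6·404 + 279
404 = 1·279 + 125
279 = 2·125 + 29
125 = 4·29 + 9
29 = 3·9 + 2
9 = 4·2 + 1
2 = 2·1 + 0
Back-substitute:
1 = 9 − 4·2
1 = −4·29 + 13·9
1 = 13·125 − 56·29
1 = −56·279 + 125·125
1 = 125·404 − 181·279
1 = −181·2703 + 1211·404
So 404⁻¹ ≡ 1211 (mod 2703).
Then x ≡ 1211·491 ≡ 2644 (mod 2703); the smallest non-negative solution is x = 2644.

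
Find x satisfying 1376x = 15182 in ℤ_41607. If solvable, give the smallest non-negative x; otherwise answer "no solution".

8659

First find gcd(1376, 41607):
41607 = 30*1376 + 327
1376 = 4*327 + 68
327 = 4*68 + 55
68 = 1*55 + 13
55 = 4*13 + 3
13 = 4*3 + 1
3 = 3*1 + 0
gcd = 1, so a unique solution mod 41607 exists.
Back-substitute for the Bézout coefficients:
1 = 13 − 4·3
1 = −4·55 + 17·13
1 = 17·68 − 21·55
1 = −21·327 + 101·68
1 = 101·1376 − 425·327
1 = −425·41607 + 12851·1376
So 1376·(12851) ≡ 1 (mod 41607), giving 1376⁻¹ ≡ 12851.
x ≡ 1376⁻¹·15182 ≡ 12851·15182 ≡ 8659 (mod 41607).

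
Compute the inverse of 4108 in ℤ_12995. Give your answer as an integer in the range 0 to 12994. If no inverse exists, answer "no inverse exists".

11252

Apply the Euclidean algorithm to 12995 and 4108:
12995 = 3*4108 + 671
4108 = 6*671 + 82
671 = 8*82 + 15
82 = 5*15 + 7
15 = 2*7 + 1
7 = 7*1 + 0
The gcd is 1. Working backward:
1 = 15 − 2·7
1 = −2·82 + 11·15
1 = 11·671 − 90·82
1 = −90·4108 + 551·671
1 = 551·12995 − 1743·4108
So 4108·(-1743) ≡ 1 (mod 12995), and -1743 ≡ 11252 (mod 12995).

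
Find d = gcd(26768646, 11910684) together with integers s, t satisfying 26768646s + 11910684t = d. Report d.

Euclidean algorithm:
26768646 = 2×11910684 + 2947278
11910684 = 4×2947278 + 121572
2947278 = 24×121572 + 29550
121572 = 4×29550 + 3372
29550 = 8×3372 + 2574
3372 = 1×2574 + 798
2574 = 3×798 + 180
798 = 4×180 + 78
180 = 2×78 + 24
78 = 3×24 + 6
24 = 4×6 + 0
gcd(26768646, 11910684) = 6.
Back-substituting:
6 = 78 − 3·24
6 = −3·180 + 7·78
6 = 7·798 − 31·180
6 = −31·2574 + 100·798
6 = 100·3372 − 131·2574
6 = −131·29550 + 1148·3372
6 = 1148·121572 − 4723·29550
6 = −4723·2947278 + 114500·121572
6 = 114500·11910684 − 462723·2947278
6 = −462723·26768646 + 1039946·11910684
So 6 = (-462723)·26768646 + (1039946)·11910684.

6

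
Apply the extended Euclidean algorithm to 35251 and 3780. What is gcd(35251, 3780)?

Repeated division:
35251 = 9*3780 + 1231
3780 = 3*1231 + 87
1231 = 14*87 + 13
87 = 6*13 + 9
13 = 1*9 + 4
9 = 2*4 + 1
4 = 4*1 + 0
gcd(35251, 3780) = 1.
Back-substituting:
1 = 9 − 2·4
1 = −2·13 + 3·9
1 = 3·87 − 20·13
1 = −20·1231 + 283·87
1 = 283·3780 − 869·1231
1 = −869·35251 + 8104·3780
So 1 = (-869)·35251 + (8104)·3780.

1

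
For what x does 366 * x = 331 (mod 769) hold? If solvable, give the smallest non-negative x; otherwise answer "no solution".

377

First find gcd(366, 769):
769 = 2×366 + 37
366 = 9×37 + 33
37 = 1×33 + 4
33 = 8×4 + 1
4 = 4×1 + 0
gcd = 1, so a unique solution mod 769 exists.
Back-substitute for the Bézout coefficients:
1 = 33 − 8·4
1 = −8·37 + 9·33
1 = 9·366 − 89·37
1 = −89·769 + 187·366
So 366·(187) ≡ 1 (mod 769), giving 366⁻¹ ≡ 187.
x ≡ 366⁻¹·331 ≡ 187·331 ≡ 377 (mod 769).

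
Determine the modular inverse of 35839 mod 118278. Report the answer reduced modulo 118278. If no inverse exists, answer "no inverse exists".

Apply the Euclidean algorithm to 118278 and 35839:
118278 = 3×35839 + 10761
35839 = 3×10761 + 3556
10761 = 3×3556 + 93
3556 = 38×93 + 22
93 = 4×22 + 5
22 = 4×5 + 2
5 = 2×2 + 1
2 = 2×1 + 0
gcd = 1, so the inverse exists. Back-substitute:
1 = 5 − 2·2
1 = −2·22 + 9·5
1 = 9·93 − 38·22
1 = −38·3556 + 1453·93
1 = 1453·10761 − 4397·3556
1 = −4397·35839 + 14644·10761
1 = 14644·118278 − 48329·35839
Hence 35839⁻¹ ≡ -48329 ≡ 69949 (mod 118278).

69949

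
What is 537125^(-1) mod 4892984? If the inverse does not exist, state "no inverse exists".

Run Euclid on (4892984, 537125):
4892984 = 9×537125 + 58859
537125 = 9×58859 + 7394
58859 = 7×7394 + 7101
7394 = 1×7101 + 293
7101 = 24×293 + 69
293 = 4×69 + 17
69 = 4×17 + 1
17 = 17×1 + 0
The gcd is 1. Working backward:
1 = 69 − 4·17
1 = −4·293 + 17·69
1 = 17·7101 − 412·293
1 = −412·7394 + 429·7101
1 = 429·58859 − 3415·7394
1 = −3415·537125 + 31164·58859
1 = 31164·4892984 − 283891·537125
So 537125·(-283891) ≡ 1 (mod 4892984), and -283891 ≡ 4609093 (mod 4892984).

4609093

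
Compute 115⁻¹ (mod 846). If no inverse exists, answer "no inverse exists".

103

Apply the Euclidean algorithm to 846 and 115:
846 = 7·115 + 41
115 = 2·41 + 33
41 = 1·33 + 8
33 = 4·8 + 1
8 = 8·1 + 0
Since gcd(115, 846) = 1, back-substitute to write 1 as a combination:
1 = 33 − 4·8
1 = −4·41 + 5·33
1 = 5·115 − 14·41
1 = −14·846 + 103·115
So 115·103 ≡ 1 (mod 846).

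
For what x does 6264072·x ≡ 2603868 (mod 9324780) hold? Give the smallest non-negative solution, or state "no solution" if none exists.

First find gcd(6264072, 9324780):
9324780 = 1*6264072 + 3060708
6264072 = 2*3060708 + 142656
3060708 = 21*142656 + 64932
142656 = 2*64932 + 12792
64932 = 5*12792 + 972
12792 = 13*972 + 156
972 = 6*156 + 36
156 = 4*36 + 12
36 = 3*12 + 0
gcd = 12 and 12 | 2603868, so solutions exist. Divide through by 12: 522006x ≡ 216989 (mod 777065).
Now find 522006⁻¹ mod 777065:
777065 = 1×522006 + 255059
522006 = 2×255059 + 11888
255059 = 21×11888 + 5411
11888 = 2×5411 + 1066
5411 = 5×1066 + 81
1066 = 13×81 + 13
81 = 6×13 + 3
13 = 4×3 + 1
3 = 3×1 + 0
Back-substitute:
1 = 13 − 4·3
1 = −4·81 + 25·13
1 = 25·1066 − 329·81
1 = −329·5411 + 1670·1066
1 = 1670·11888 − 3669·5411
1 = −3669·255059 + 78719·11888
1 = 78719·522006 − 161107·255059
1 = −161107·777065 + 239826·522006
So 522006⁻¹ ≡ 239826 (mod 777065).
Then x ≡ 239826·216989 ≡ 337929 (mod 777065); the smallest non-negative solution is x = 337929.

337929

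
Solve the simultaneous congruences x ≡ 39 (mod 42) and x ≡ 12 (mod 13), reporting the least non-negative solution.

Write x = 39 + 42·k. Then 42·k ≡ 12 − 39 ≡ 12 (mod 13).
Need 42⁻¹ mod 13. Extended Euclid on (13, 3):
13 = 4×3 + 1
3 = 3×1 + 0
Back-substitute:
1 = 13 − 4·3
42⁻¹ ≡ 9 (mod 13), so k ≡ 9·12 ≡ 4 (mod 13).
x = 39 + 42·4 = 207.

207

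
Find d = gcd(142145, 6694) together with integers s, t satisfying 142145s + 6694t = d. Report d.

1

Euclidean algorithm:
142145 = 21*6694 + 1571
6694 = 4*1571 + 410
1571 = 3*410 + 341
410 = 1*341 + 69
341 = 4*69 + 65
69 = 1*65 + 4
65 = 16*4 + 1
4 = 4*1 + 0
gcd(142145, 6694) = 1.
Working backward:
1 = 65 − 16·4
1 = −16·69 + 17·65
1 = 17·341 − 84·69
1 = −84·410 + 101·341
1 = 101·1571 − 387·410
1 = −387·6694 + 1649·1571
1 = 1649·142145 − 35016·6694
So 1 = (1649)·142145 + (-35016)·6694.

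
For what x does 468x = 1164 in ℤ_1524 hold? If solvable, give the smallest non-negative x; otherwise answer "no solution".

First find gcd(468, 1524):
1524 = 3*468 + 120
468 = 3*120 + 108
120 = 1*108 + 12
108 = 9*12 + 0
gcd = 12 and 12 | 1164, so solutions exist. Divide through by 12: 39x ≡ 97 (mod 127).
Now find 39⁻¹ mod 127:
127 = 3×39 + 10
39 = 3×10 + 9
10 = 1×9 + 1
9 = 9×1 + 0
Back-substitute:
1 = 10 − 9
1 = −39 + 4·10
1 = 4·127 − 13·39
So 39·(-13) ≡ 1 (mod 127), i.e. 39⁻¹ ≡ 114.
Then x ≡ 114·97 ≡ 9 (mod 127); the smallest non-negative solution is x = 9.

9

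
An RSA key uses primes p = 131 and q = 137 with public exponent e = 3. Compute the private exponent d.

11787

φ(n) = (p−1)(q−1) = 130·136 = 17680.
Need d with 3·d ≡ 1 (mod 17680). Apply the extended Euclidean algorithm:
17680 = 5893×3 + 1
3 = 3×1 + 0
Back-substitute:
1 = 17680 − 5893·3
So 3·(-5893) ≡ 1 (mod 17680), hence d ≡ -5893 ≡ 11787 (mod 17680).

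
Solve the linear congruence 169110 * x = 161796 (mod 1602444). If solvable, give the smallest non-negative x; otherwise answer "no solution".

169958

First find gcd(169110, 1602444):
1602444 = 9×169110 + 80454
169110 = 2×80454 + 8202
80454 = 9×8202 + 6636
8202 = 1×6636 + 1566
6636 = 4×1566 + 372
1566 = 4×372 + 78
372 = 4×78 + 60
78 = 1×60 + 18
60 = 3×18 + 6
18 = 3×6 + 0
gcd = 6 and 6 | 161796, so solutions exist. Divide through by 6: 28185x ≡ 26966 (mod 267074).
Now find 28185⁻¹ mod 267074:
267074 = 9*28185 + 13409
28185 = 2*13409 + 1367
13409 = 9*1367 + 1106
1367 = 1*1106 + 261
1106 = 4*261 + 62
261 = 4*62 + 13
62 = 4*13 + 10
13 = 1*10 + 3
10 = 3*3 + 1
3 = 3*1 + 0
Back-substitute:
1 = 10 − 3·3
1 = −3·13 + 4·10
1 = 4·62 − 19·13
1 = −19·261 + 80·62
1 = 80·1106 − 339·261
1 = −339·1367 + 419·1106
1 = 419·13409 − 4110·1367
1 = −4110·28185 + 8639·13409
1 = 8639·267074 − 81861·28185
So 28185·(-81861) ≡ 1 (mod 267074), i.e. 28185⁻¹ ≡ 185213.
Then x ≡ 185213·26966 ≡ 169958 (mod 267074); the smallest non-negative solution is x = 169958.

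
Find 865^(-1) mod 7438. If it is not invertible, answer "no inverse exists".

5959

Apply the Euclidean algorithm to 7438 and 865:
7438 = 8×865 + 518
865 = 1×518 + 347
518 = 1×347 + 171
347 = 2×171 + 5
171 = 34×5 + 1
5 = 5×1 + 0
The gcd is 1. Working backward:
1 = 171 − 34·5
1 = −34·347 + 69·171
1 = 69·518 − 103·347
1 = −103·865 + 172·518
1 = 172·7438 − 1479·865
Thus 865·(-1479) ≡ 1 (mod 7438); reducing, -1479 mod 7438 = 5959.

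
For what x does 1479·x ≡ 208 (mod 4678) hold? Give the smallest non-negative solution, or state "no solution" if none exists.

First find gcd(1479, 4678):
4678 = 3·1479 + 241
1479 = 6·241 + 33
241 = 7·33 + 10
33 = 3·10 + 3
10 = 3·3 + 1
3 = 3·1 + 0
gcd = 1, so a unique solution mod 4678 exists.
Back-substitute for the Bézout coefficients:
1 = 10 − 3·3
1 = −3·33 + 10·10
1 = 10·241 − 73·33
1 = −73·1479 + 448·241
1 = 448·4678 − 1417·1479
So 1479·(-1417) ≡ 1 (mod 4678), giving 1479⁻¹ ≡ 3261.
x ≡ 1479⁻¹·208 ≡ 3261·208 ≡ 4656 (mod 4678).

4656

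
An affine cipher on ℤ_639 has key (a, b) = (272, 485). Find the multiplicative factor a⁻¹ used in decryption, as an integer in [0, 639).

491

Apply the Euclidean algorithm to 639 and 272:
639 = 2×272 + 95
272 = 2×95 + 82
95 = 1×82 + 13
82 = 6×13 + 4
13 = 3×4 + 1
4 = 4×1 + 0
Since gcd(272, 639) = 1, back-substitute to write 1 as a combination:
1 = 13 − 3·4
1 = −3·82 + 19·13
1 = 19·95 − 22·82
1 = −22·272 + 63·95
1 = 63·639 − 148·272
Thus 272·(-148) ≡ 1 (mod 639); reducing, -148 mod 639 = 491.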